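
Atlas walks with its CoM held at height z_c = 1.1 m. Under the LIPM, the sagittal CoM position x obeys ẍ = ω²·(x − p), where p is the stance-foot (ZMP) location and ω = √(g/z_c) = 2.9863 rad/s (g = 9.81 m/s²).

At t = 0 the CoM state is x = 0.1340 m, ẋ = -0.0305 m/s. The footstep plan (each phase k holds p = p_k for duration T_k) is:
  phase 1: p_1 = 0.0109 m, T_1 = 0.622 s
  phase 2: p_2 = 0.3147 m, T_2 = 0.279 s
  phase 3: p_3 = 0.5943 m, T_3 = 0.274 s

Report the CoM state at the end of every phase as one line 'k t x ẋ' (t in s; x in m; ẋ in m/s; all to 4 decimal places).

phase 1: p=0.0109, T=0.622, ωT=1.857479, cosh=3.281813, sinh=3.125747; start (x,ẋ)=(0.134000, -0.030500) → end (x,ẋ)=(0.382967, 1.048972)
phase 2: p=0.3147, T=0.279, ωT=0.833178, cosh=1.367642, sinh=0.932976; start (x,ẋ)=(0.382967, 1.048972) → end (x,ẋ)=(0.735783, 1.624819)
phase 3: p=0.5943, T=0.274, ωT=0.818246, cosh=1.353863, sinh=0.912658; start (x,ẋ)=(0.735783, 1.624819) → end (x,ẋ)=(1.282418, 2.585391)

1 0.6220 0.3830 1.0490
2 0.9010 0.7358 1.6248
3 1.1750 1.2824 2.5854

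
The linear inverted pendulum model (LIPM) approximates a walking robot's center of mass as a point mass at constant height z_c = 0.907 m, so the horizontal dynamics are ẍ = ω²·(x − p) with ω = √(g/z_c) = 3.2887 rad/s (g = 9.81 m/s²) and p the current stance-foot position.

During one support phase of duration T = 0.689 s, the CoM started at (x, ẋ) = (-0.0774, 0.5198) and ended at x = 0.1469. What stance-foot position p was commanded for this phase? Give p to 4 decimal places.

p = 0.0593

ωT = 3.2887·0.689 = 2.265914; cosh(ωT) = 4.871835, sinh(ωT) = 4.768100
x(T) = p + (x₀−p)·cosh(ωT) + (ẋ₀/ω)·sinh(ωT) ⇒ p·(1 − cosh) = x(T) − x₀·cosh − (ẋ₀/ω)·sinh
numerator   = 0.1469 − (-0.0774)·4.871835 − (0.5198/3.2887)·4.768100 = -0.229649
denominator = 1 − 4.871835 = -3.871835
p = -0.229649 / -3.871835 = 0.0593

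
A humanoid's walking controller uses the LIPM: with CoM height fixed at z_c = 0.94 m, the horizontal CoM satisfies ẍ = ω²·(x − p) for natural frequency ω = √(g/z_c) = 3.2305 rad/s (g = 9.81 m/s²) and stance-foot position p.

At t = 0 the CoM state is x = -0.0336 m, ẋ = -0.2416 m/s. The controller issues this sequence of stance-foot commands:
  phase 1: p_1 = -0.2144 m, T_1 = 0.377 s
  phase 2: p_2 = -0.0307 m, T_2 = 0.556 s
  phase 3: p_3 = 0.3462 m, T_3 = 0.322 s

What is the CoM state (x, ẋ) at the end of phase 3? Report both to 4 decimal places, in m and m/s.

phase 1: p=-0.2144, T=0.377, ωT=1.217898, cosh=1.837964, sinh=1.542113; start (x,ẋ)=(-0.033600, -0.241600) → end (x,ẋ)=(0.002574, 0.456657)
phase 2: p=-0.0307, T=0.556, ωT=1.796158, cosh=3.096192, sinh=2.930257; start (x,ẋ)=(0.002574, 0.456657) → end (x,ẋ)=(0.486536, 1.728871)
phase 3: p=0.3462, T=0.322, ωT=1.040221, cosh=1.591609, sinh=1.238233; start (x,ẋ)=(0.486536, 1.728871) → end (x,ẋ)=(1.232228, 3.313049)

x = 1.2322, ẋ = 3.3130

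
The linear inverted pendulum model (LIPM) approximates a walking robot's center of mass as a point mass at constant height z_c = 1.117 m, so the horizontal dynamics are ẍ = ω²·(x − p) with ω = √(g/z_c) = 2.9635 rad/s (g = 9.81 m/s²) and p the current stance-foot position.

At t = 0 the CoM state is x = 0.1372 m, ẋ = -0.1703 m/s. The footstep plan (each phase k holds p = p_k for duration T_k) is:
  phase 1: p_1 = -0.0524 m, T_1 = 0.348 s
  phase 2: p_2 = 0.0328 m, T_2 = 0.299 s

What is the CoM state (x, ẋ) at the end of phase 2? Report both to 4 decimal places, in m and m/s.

x = 0.3795, ẋ = 1.0240

phase 1: p=-0.0524, T=0.348, ωT=1.031298, cosh=1.580624, sinh=1.224080; start (x,ẋ)=(0.137200, -0.170300) → end (x,ẋ)=(0.176944, 0.418605)
phase 2: p=0.0328, T=0.299, ωT=0.886086, cosh=1.418942, sinh=1.006676; start (x,ẋ)=(0.176944, 0.418605) → end (x,ẋ)=(0.379528, 1.023998)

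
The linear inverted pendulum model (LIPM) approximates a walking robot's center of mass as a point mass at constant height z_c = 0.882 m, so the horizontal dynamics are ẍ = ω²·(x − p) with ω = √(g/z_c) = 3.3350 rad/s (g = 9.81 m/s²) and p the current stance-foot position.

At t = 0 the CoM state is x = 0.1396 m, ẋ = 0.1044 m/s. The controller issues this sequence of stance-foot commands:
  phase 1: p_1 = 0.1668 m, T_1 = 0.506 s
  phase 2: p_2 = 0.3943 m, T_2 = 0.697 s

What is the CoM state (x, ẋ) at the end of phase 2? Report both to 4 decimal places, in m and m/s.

x = -0.6667, ẋ = -3.4605

phase 1: p=0.1668, T=0.506, ωT=1.687510, cosh=2.795491, sinh=2.610512; start (x,ẋ)=(0.139600, 0.104400) → end (x,ẋ)=(0.172483, 0.055045)
phase 2: p=0.3943, T=0.697, ωT=2.324495, cosh=5.159675, sinh=5.061842; start (x,ẋ)=(0.172483, 0.055045) → end (x,ẋ)=(-0.666657, -3.460535)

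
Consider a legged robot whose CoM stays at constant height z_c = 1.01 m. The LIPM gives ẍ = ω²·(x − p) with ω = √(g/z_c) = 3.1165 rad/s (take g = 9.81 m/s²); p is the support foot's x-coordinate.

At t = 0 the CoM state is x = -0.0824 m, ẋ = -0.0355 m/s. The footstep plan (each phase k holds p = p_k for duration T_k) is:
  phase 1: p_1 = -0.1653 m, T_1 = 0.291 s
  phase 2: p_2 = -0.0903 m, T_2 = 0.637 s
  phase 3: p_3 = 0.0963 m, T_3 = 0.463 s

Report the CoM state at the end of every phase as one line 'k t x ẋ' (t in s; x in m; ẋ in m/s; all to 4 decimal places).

phase 1: p=-0.1653, T=0.291, ωT=0.906901, cosh=1.440205, sinh=1.036432; start (x,ẋ)=(-0.082400, -0.035500) → end (x,ẋ)=(-0.057713, 0.216643)
phase 2: p=-0.0903, T=0.637, ωT=1.985210, cosh=3.708966, sinh=3.571614; start (x,ẋ)=(-0.057713, 0.216643) → end (x,ẋ)=(0.278844, 1.166245)
phase 3: p=0.0963, T=0.463, ωT=1.442940, cosh=2.234677, sinh=1.998444; start (x,ẋ)=(0.278844, 1.166245) → end (x,ẋ)=(1.252078, 3.743095)

1 0.2910 -0.0577 0.2166
2 0.9280 0.2788 1.1662
3 1.3910 1.2521 3.7431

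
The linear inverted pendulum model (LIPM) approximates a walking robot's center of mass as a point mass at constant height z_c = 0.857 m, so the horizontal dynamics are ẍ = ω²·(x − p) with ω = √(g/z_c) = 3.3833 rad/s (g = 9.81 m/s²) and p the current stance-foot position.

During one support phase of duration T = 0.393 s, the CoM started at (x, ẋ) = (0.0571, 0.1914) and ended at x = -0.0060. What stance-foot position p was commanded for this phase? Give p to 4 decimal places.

ωT = 3.3833·0.393 = 1.329637; cosh(ωT) = 2.022122, sinh(ωT) = 1.757549
x(T) = p + (x₀−p)·cosh(ωT) + (ẋ₀/ω)·sinh(ωT) ⇒ p·(1 − cosh) = x(T) − x₀·cosh − (ẋ₀/ω)·sinh
numerator   = -0.0060 − (0.0571)·2.022122 − (0.1914/3.3833)·1.757549 = -0.220891
denominator = 1 − 2.022122 = -1.022122
p = -0.220891 / -1.022122 = 0.2161

p = 0.2161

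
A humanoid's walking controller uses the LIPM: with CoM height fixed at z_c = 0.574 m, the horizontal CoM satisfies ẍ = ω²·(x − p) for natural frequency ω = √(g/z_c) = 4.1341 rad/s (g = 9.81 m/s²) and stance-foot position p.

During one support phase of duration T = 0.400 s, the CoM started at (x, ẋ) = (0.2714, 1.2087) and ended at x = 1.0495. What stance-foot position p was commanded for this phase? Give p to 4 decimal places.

ωT = 4.1341·0.400 = 1.653640; cosh(ωT) = 2.708660, sinh(ωT) = 2.517308
x(T) = p + (x₀−p)·cosh(ωT) + (ẋ₀/ω)·sinh(ωT) ⇒ p·(1 − cosh) = x(T) − x₀·cosh − (ẋ₀/ω)·sinh
numerator   = 1.0495 − (0.2714)·2.708660 − (1.2087/4.1341)·2.517308 = -0.421624
denominator = 1 − 2.708660 = -1.708660
p = -0.421624 / -1.708660 = 0.2468

p = 0.2468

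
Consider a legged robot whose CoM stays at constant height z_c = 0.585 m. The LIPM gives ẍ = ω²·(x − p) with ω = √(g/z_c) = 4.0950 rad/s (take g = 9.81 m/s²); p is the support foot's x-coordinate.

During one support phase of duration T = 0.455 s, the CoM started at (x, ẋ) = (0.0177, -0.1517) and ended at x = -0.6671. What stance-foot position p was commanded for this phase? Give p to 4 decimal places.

ωT = 4.0950·0.455 = 1.863225; cosh(ωT) = 3.299829, sinh(ωT) = 3.144658
x(T) = p + (x₀−p)·cosh(ωT) + (ẋ₀/ω)·sinh(ωT) ⇒ p·(1 − cosh) = x(T) − x₀·cosh − (ẋ₀/ω)·sinh
numerator   = -0.6671 − (0.0177)·3.299829 − (-0.1517/4.0950)·3.144658 = -0.609013
denominator = 1 − 3.299829 = -2.299829
p = -0.609013 / -2.299829 = 0.2648

p = 0.2648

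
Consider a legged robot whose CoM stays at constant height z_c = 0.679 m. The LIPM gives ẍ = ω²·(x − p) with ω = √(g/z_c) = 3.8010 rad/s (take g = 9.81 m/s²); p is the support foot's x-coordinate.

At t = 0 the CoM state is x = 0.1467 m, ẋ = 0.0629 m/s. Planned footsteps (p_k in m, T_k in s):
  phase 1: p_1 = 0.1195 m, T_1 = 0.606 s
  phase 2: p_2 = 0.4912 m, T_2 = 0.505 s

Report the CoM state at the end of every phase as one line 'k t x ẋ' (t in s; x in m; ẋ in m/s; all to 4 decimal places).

1 0.6060 0.3390 0.8301
2 1.1110 0.6895 0.9603

phase 1: p=0.1195, T=0.606, ωT=2.303406, cosh=5.054065, sinh=4.954147; start (x,ẋ)=(0.146700, 0.062900) → end (x,ẋ)=(0.338953, 0.830096)
phase 2: p=0.4912, T=0.505, ωT=1.919505, cosh=3.482131, sinh=3.335452; start (x,ẋ)=(0.338953, 0.830096) → end (x,ẋ)=(0.689482, 0.960310)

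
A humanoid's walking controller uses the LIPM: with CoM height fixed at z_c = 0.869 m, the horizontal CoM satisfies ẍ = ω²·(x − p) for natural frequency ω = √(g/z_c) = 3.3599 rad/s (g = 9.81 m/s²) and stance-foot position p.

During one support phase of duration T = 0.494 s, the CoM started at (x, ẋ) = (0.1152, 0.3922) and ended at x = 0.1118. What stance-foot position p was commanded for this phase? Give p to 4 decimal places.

ωT = 3.3599·0.494 = 1.659791; cosh(ωT) = 2.724194, sinh(ωT) = 2.534015
x(T) = p + (x₀−p)·cosh(ωT) + (ẋ₀/ω)·sinh(ωT) ⇒ p·(1 − cosh) = x(T) − x₀·cosh − (ẋ₀/ω)·sinh
numerator   = 0.1118 − (0.1152)·2.724194 − (0.3922/3.3599)·2.534015 = -0.497822
denominator = 1 − 2.724194 = -1.724194
p = -0.497822 / -1.724194 = 0.2887

p = 0.2887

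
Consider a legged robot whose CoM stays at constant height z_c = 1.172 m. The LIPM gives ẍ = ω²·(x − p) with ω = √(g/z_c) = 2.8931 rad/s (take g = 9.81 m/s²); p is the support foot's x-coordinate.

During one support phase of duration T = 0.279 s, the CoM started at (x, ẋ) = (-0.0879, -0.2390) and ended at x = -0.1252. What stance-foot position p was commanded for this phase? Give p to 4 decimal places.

ωT = 2.8931·0.279 = 0.807175; cosh(ωT) = 1.343841, sinh(ωT) = 0.897725
x(T) = p + (x₀−p)·cosh(ωT) + (ẋ₀/ω)·sinh(ωT) ⇒ p·(1 − cosh) = x(T) − x₀·cosh − (ẋ₀/ω)·sinh
numerator   = -0.1252 − (-0.0879)·1.343841 − (-0.2390/2.8931)·0.897725 = 0.067085
denominator = 1 − 1.343841 = -0.343841
p = 0.067085 / -0.343841 = -0.1951

p = -0.1951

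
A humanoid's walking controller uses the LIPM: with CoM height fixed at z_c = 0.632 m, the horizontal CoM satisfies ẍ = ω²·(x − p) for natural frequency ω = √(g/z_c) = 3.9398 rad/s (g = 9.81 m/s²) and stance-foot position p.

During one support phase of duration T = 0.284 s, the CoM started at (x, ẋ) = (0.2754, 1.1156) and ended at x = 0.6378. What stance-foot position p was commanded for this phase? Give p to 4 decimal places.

ωT = 3.9398·0.284 = 1.118903; cosh(ωT) = 1.694066, sinh(ωT) = 1.367428
x(T) = p + (x₀−p)·cosh(ωT) + (ẋ₀/ω)·sinh(ωT) ⇒ p·(1 − cosh) = x(T) − x₀·cosh − (ẋ₀/ω)·sinh
numerator   = 0.6378 − (0.2754)·1.694066 − (1.1156/3.9398)·1.367428 = -0.215949
denominator = 1 − 1.694066 = -0.694066
p = -0.215949 / -0.694066 = 0.3111

p = 0.3111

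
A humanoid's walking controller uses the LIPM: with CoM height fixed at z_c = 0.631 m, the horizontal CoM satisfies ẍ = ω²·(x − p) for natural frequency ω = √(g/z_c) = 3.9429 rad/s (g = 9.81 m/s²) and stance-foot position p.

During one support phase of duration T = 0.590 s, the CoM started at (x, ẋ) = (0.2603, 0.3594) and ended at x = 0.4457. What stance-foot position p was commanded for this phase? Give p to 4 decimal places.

ωT = 3.9429·0.590 = 2.326311; cosh(ωT) = 5.168876, sinh(ωT) = 5.071220
x(T) = p + (x₀−p)·cosh(ωT) + (ẋ₀/ω)·sinh(ωT) ⇒ p·(1 − cosh) = x(T) − x₀·cosh − (ẋ₀/ω)·sinh
numerator   = 0.4457 − (0.2603)·5.168876 − (0.3594/3.9429)·5.071220 = -1.362006
denominator = 1 − 5.168876 = -4.168876
p = -1.362006 / -4.168876 = 0.3267

p = 0.3267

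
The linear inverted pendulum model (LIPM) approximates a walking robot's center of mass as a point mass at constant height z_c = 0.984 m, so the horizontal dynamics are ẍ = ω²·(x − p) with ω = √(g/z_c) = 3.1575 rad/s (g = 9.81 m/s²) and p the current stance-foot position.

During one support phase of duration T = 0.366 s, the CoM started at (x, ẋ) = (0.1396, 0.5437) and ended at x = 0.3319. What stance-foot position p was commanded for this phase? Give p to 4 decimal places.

p = 0.2121

ωT = 3.1575·0.366 = 1.155645; cosh(ωT) = 1.745463, sinh(ωT) = 1.430608
x(T) = p + (x₀−p)·cosh(ωT) + (ẋ₀/ω)·sinh(ωT) ⇒ p·(1 − cosh) = x(T) − x₀·cosh − (ẋ₀/ω)·sinh
numerator   = 0.3319 − (0.1396)·1.745463 − (0.5437/3.1575)·1.430608 = -0.158108
denominator = 1 − 1.745463 = -0.745463
p = -0.158108 / -0.745463 = 0.2121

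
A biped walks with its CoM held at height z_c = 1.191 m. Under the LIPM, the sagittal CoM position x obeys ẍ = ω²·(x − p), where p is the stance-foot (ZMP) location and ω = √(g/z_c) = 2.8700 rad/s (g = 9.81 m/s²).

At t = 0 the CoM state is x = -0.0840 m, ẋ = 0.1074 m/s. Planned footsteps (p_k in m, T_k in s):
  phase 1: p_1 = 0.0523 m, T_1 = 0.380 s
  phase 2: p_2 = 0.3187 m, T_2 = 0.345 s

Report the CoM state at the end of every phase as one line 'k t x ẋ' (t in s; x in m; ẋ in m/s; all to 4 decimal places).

1 0.3800 -0.1240 -0.3385
2 0.7250 -0.4962 -1.9924

phase 1: p=0.0523, T=0.380, ωT=1.090600, cosh=1.656037, sinh=1.320022; start (x,ẋ)=(-0.084000, 0.107400) → end (x,ẋ)=(-0.124020, -0.338509)
phase 2: p=0.3187, T=0.345, ωT=0.990150, cosh=1.531580, sinh=1.160059; start (x,ẋ)=(-0.124020, -0.338509) → end (x,ẋ)=(-0.496188, -1.992433)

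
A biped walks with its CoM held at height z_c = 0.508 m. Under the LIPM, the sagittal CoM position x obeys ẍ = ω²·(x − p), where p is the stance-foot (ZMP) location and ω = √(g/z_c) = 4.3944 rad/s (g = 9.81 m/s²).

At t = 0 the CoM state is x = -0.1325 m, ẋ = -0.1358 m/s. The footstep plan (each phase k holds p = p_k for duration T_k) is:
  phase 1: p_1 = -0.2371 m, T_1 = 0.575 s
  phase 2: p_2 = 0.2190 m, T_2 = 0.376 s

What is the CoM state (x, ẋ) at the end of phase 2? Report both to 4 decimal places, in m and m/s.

x = 1.3926, ẋ = 5.5320

phase 1: p=-0.2371, T=0.575, ωT=2.526780, cosh=6.296532, sinh=6.216616; start (x,ẋ)=(-0.132500, -0.135800) → end (x,ẋ)=(0.229405, 2.002425)
phase 2: p=0.2190, T=0.376, ωT=1.652294, cosh=2.705275, sinh=2.513665; start (x,ẋ)=(0.229405, 2.002425) → end (x,ẋ)=(1.392568, 5.532049)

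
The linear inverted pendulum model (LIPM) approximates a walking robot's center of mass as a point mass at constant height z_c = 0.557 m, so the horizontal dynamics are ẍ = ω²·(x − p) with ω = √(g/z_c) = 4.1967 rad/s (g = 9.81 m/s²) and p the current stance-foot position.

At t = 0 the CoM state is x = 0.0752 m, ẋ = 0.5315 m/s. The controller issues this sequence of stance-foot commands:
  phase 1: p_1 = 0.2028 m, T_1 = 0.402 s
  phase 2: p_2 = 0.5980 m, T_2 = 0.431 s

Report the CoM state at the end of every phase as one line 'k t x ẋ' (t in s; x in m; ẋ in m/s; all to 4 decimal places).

phase 1: p=0.2028, T=0.402, ωT=1.687073, cosh=2.794352, sinh=2.609291; start (x,ẋ)=(0.075200, 0.531500) → end (x,ẋ)=(0.176700, 0.087925)
phase 2: p=0.5980, T=0.431, ωT=1.808778, cosh=3.133419, sinh=2.969564; start (x,ẋ)=(0.176700, 0.087925) → end (x,ẋ)=(-0.659894, -4.974891)

1 0.4020 0.1767 0.0879
2 0.8330 -0.6599 -4.9749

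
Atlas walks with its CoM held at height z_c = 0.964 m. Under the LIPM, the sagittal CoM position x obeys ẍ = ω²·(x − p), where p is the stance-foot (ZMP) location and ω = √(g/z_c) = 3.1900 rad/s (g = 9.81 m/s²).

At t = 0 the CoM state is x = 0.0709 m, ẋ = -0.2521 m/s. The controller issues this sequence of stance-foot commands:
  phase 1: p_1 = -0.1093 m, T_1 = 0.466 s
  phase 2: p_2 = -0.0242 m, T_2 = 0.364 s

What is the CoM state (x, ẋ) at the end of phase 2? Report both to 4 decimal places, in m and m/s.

phase 1: p=-0.1093, T=0.466, ωT=1.486540, cosh=2.323962, sinh=2.097808; start (x,ẋ)=(0.070900, -0.252100) → end (x,ẋ)=(0.143692, 0.620029)
phase 2: p=-0.0242, T=0.364, ωT=1.161160, cosh=1.753379, sinh=1.440256; start (x,ẋ)=(0.143692, 0.620029) → end (x,ẋ)=(0.550116, 1.858512)

x = 0.5501, ẋ = 1.8585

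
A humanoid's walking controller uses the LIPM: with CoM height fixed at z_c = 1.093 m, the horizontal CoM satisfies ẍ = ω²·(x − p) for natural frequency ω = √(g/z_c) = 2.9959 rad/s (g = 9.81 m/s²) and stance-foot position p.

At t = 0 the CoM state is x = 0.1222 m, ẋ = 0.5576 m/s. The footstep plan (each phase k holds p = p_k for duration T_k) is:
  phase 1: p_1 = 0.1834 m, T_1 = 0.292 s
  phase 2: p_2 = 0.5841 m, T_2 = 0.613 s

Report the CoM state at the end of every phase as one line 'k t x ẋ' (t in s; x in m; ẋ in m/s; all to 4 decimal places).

1 0.2920 0.2816 0.6033
2 0.9050 0.2268 -0.8298

phase 1: p=0.1834, T=0.292, ωT=0.874803, cosh=1.407673, sinh=0.990729; start (x,ẋ)=(0.122200, 0.557600) → end (x,ẋ)=(0.281646, 0.603269)
phase 2: p=0.5841, T=0.613, ωT=1.836487, cosh=3.216916, sinh=3.057540; start (x,ẋ)=(0.281646, 0.603269) → end (x,ẋ)=(0.226812, -0.829838)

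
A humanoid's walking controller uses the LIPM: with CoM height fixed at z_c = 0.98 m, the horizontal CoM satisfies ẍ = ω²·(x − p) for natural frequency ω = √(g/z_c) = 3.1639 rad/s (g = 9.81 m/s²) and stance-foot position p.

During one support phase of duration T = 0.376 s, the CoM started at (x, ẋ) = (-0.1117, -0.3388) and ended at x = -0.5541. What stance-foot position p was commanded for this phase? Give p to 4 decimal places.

ωT = 3.1639·0.376 = 1.189626; cosh(ωT) = 1.795094, sinh(ωT) = 1.490759
x(T) = p + (x₀−p)·cosh(ωT) + (ẋ₀/ω)·sinh(ωT) ⇒ p·(1 − cosh) = x(T) − x₀·cosh − (ẋ₀/ω)·sinh
numerator   = -0.5541 − (-0.1117)·1.795094 − (-0.3388/3.1639)·1.490759 = -0.193953
denominator = 1 − 1.795094 = -0.795094
p = -0.193953 / -0.795094 = 0.2439

p = 0.2439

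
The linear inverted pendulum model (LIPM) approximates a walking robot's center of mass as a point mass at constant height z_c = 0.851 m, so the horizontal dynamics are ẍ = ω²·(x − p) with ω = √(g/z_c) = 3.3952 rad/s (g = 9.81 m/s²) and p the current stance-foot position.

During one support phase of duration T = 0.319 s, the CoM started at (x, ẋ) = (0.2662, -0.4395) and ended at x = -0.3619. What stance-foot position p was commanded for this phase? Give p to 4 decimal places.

p = 0.9763

ωT = 3.3952·0.319 = 1.083069; cosh(ωT) = 1.646143, sinh(ωT) = 1.307588
x(T) = p + (x₀−p)·cosh(ωT) + (ẋ₀/ω)·sinh(ωT) ⇒ p·(1 − cosh) = x(T) − x₀·cosh − (ẋ₀/ω)·sinh
numerator   = -0.3619 − (0.2662)·1.646143 − (-0.4395/3.3952)·1.307588 = -0.630839
denominator = 1 − 1.646143 = -0.646143
p = -0.630839 / -0.646143 = 0.9763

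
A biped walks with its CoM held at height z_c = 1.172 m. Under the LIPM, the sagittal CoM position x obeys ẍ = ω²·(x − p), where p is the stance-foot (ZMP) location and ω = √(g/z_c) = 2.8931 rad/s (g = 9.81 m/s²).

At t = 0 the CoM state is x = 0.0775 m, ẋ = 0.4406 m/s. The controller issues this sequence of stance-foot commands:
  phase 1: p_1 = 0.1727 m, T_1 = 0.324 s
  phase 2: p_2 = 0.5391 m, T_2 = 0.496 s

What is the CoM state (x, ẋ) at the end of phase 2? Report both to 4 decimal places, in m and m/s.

phase 1: p=0.1727, T=0.324, ωT=0.937364, cosh=1.472451, sinh=1.080792; start (x,ẋ)=(0.077500, 0.440600) → end (x,ẋ)=(0.197120, 0.351087)
phase 2: p=0.5391, T=0.496, ωT=1.434978, cosh=2.218836, sinh=1.980715; start (x,ẋ)=(0.197120, 0.351087) → end (x,ẋ)=(0.020669, -1.180680)

x = 0.0207, ẋ = -1.1807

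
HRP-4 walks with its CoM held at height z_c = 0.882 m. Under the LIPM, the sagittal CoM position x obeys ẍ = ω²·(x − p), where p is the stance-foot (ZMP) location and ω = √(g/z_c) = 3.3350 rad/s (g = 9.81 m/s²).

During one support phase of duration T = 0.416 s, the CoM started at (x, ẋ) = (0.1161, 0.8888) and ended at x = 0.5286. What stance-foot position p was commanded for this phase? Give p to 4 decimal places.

p = 0.1940

ωT = 3.3350·0.416 = 1.387360; cosh(ωT) = 2.126999, sinh(ωT) = 1.877266
x(T) = p + (x₀−p)·cosh(ωT) + (ẋ₀/ω)·sinh(ωT) ⇒ p·(1 − cosh) = x(T) − x₀·cosh − (ẋ₀/ω)·sinh
numerator   = 0.5286 − (0.1161)·2.126999 − (0.8888/3.3350)·1.877266 = -0.218649
denominator = 1 − 2.126999 = -1.126999
p = -0.218649 / -1.126999 = 0.1940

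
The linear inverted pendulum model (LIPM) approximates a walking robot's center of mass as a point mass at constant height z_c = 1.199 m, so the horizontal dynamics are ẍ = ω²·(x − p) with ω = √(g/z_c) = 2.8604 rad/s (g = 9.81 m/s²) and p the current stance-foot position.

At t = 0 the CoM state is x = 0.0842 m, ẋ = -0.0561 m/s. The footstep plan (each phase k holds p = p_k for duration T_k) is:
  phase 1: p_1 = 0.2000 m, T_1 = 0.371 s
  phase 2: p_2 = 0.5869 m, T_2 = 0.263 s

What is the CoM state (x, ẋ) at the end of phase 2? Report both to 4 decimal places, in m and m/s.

x = -0.3377, ẋ = -2.0784

phase 1: p=0.2000, T=0.371, ωT=1.061208, cosh=1.617949, sinh=1.271912; start (x,ẋ)=(0.084200, -0.056100) → end (x,ẋ)=(-0.012304, -0.512068)
phase 2: p=0.5869, T=0.263, ωT=0.752285, cosh=1.296566, sinh=0.825277; start (x,ẋ)=(-0.012304, -0.512068) → end (x,ẋ)=(-0.337748, -2.078425)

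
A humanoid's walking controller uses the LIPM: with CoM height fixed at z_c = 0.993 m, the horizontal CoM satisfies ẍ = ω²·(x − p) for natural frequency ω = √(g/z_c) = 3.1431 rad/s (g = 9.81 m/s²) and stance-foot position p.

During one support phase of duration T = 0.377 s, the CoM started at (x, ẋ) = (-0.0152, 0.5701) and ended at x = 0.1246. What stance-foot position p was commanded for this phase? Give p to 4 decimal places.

ωT = 3.1431·0.377 = 1.184949; cosh(ωT) = 1.788140, sinh(ωT) = 1.482379
x(T) = p + (x₀−p)·cosh(ωT) + (ẋ₀/ω)·sinh(ωT) ⇒ p·(1 − cosh) = x(T) − x₀·cosh − (ẋ₀/ω)·sinh
numerator   = 0.1246 − (-0.0152)·1.788140 − (0.5701/3.1431)·1.482379 = -0.117096
denominator = 1 − 1.788140 = -0.788140
p = -0.117096 / -0.788140 = 0.1486

p = 0.1486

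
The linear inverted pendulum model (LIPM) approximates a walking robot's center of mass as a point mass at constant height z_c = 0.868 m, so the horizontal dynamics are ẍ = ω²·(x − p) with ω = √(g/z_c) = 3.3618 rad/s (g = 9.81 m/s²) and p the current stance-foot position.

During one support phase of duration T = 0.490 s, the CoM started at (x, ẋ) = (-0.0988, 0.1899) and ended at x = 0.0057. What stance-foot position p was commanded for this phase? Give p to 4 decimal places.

p = -0.0771

ωT = 3.3618·0.490 = 1.647282; cosh(ωT) = 2.692710, sinh(ωT) = 2.500137
x(T) = p + (x₀−p)·cosh(ωT) + (ẋ₀/ω)·sinh(ωT) ⇒ p·(1 − cosh) = x(T) − x₀·cosh − (ẋ₀/ω)·sinh
numerator   = 0.0057 − (-0.0988)·2.692710 − (0.1899/3.3618)·2.500137 = 0.130513
denominator = 1 − 2.692710 = -1.692710
p = 0.130513 / -1.692710 = -0.0771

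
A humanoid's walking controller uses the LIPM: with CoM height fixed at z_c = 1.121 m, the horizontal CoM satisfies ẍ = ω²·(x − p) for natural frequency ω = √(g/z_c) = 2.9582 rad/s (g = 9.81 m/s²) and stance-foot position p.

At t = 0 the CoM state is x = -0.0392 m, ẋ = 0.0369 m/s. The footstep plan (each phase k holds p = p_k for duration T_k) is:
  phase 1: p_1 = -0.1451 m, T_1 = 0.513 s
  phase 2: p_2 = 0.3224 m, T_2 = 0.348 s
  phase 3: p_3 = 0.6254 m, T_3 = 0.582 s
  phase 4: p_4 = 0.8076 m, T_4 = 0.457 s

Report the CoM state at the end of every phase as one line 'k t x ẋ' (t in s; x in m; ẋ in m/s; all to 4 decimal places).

phase 1: p=-0.1451, T=0.513, ωT=1.517557, cosh=2.390157, sinh=2.170910; start (x,ẋ)=(-0.039200, 0.036900) → end (x,ẋ)=(0.135097, 0.768285)
phase 2: p=0.3224, T=0.348, ωT=1.029454, cosh=1.578369, sinh=1.221167; start (x,ẋ)=(0.135097, 0.768285) → end (x,ẋ)=(0.343921, 0.536014)
phase 3: p=0.6254, T=0.582, ωT=1.721672, cosh=2.886321, sinh=2.707554; start (x,ẋ)=(0.343921, 0.536014) → end (x,ẋ)=(0.303558, -0.707396)
phase 4: p=0.8076, T=0.457, ωT=1.351897, cosh=2.061750, sinh=1.803001; start (x,ẋ)=(0.303558, -0.707396) → end (x,ẋ)=(-0.662760, -4.146849)

1 0.5130 0.1351 0.7683
2 0.8610 0.3439 0.5360
3 1.4430 0.3036 -0.7074
4 1.9000 -0.6628 -4.1468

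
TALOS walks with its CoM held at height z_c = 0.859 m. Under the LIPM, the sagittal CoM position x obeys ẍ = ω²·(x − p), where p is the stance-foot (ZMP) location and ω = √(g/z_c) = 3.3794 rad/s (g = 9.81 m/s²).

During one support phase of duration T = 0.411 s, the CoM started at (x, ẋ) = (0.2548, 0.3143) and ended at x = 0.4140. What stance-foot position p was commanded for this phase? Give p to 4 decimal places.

ωT = 3.3794·0.411 = 1.388933; cosh(ωT) = 2.129956, sinh(ωT) = 1.880614
x(T) = p + (x₀−p)·cosh(ωT) + (ẋ₀/ω)·sinh(ωT) ⇒ p·(1 − cosh) = x(T) − x₀·cosh − (ẋ₀/ω)·sinh
numerator   = 0.4140 − (0.2548)·2.129956 − (0.3143/3.3794)·1.880614 = -0.303619
denominator = 1 − 2.129956 = -1.129956
p = -0.303619 / -1.129956 = 0.2687

p = 0.2687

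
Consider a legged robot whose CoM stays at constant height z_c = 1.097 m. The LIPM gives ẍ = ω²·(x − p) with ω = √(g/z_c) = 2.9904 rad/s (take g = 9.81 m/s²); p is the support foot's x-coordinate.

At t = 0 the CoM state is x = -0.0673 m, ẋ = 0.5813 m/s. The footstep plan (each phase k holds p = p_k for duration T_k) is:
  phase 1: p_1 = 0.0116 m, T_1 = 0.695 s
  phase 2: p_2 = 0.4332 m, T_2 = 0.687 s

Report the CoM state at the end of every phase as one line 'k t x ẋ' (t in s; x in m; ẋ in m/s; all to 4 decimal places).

phase 1: p=0.0116, T=0.695, ωT=2.078328, cosh=4.058118, sinh=3.932979; start (x,ẋ)=(-0.067300, 0.581300) → end (x,ẋ)=(0.455941, 1.431027)
phase 2: p=0.4332, T=0.687, ωT=2.054405, cosh=3.965181, sinh=3.837012; start (x,ẋ)=(0.455941, 1.431027) → end (x,ẋ)=(2.359538, 5.935217)

1 0.6950 0.4559 1.4310
2 1.3820 2.3595 5.9352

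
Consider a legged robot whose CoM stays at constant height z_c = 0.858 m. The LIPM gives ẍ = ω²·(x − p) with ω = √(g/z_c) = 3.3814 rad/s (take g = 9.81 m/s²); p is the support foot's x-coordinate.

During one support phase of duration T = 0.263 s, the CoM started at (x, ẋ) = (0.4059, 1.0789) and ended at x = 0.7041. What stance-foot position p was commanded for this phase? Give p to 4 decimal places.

ωT = 3.3814·0.263 = 0.889308; cosh(ωT) = 1.422193, sinh(ωT) = 1.011253
x(T) = p + (x₀−p)·cosh(ωT) + (ẋ₀/ω)·sinh(ωT) ⇒ p·(1 − cosh) = x(T) − x₀·cosh − (ẋ₀/ω)·sinh
numerator   = 0.7041 − (0.4059)·1.422193 − (1.0789/3.3814)·1.011253 = -0.195828
denominator = 1 − 1.422193 = -0.422193
p = -0.195828 / -0.422193 = 0.4638

p = 0.4638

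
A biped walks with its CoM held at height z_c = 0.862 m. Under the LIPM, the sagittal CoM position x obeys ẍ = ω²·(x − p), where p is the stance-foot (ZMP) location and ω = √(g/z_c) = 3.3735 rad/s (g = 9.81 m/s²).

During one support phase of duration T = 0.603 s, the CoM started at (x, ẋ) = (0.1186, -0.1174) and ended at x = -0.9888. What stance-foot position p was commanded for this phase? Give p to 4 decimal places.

p = 0.4567

ωT = 3.3735·0.603 = 2.034220; cosh(ωT) = 3.888536, sinh(ωT) = 3.757754
x(T) = p + (x₀−p)·cosh(ωT) + (ẋ₀/ω)·sinh(ωT) ⇒ p·(1 − cosh) = x(T) − x₀·cosh − (ẋ₀/ω)·sinh
numerator   = -0.9888 − (0.1186)·3.888536 − (-0.1174/3.3735)·3.757754 = -1.319208
denominator = 1 − 3.888536 = -2.888536
p = -1.319208 / -2.888536 = 0.4567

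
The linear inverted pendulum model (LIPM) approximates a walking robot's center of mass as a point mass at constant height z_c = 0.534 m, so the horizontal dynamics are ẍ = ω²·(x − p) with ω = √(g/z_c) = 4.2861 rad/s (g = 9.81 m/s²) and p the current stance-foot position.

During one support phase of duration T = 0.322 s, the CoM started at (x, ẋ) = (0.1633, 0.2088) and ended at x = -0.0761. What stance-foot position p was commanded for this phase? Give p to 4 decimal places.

ωT = 4.2861·0.322 = 1.380124; cosh(ωT) = 2.113471, sinh(ωT) = 1.861924
x(T) = p + (x₀−p)·cosh(ωT) + (ẋ₀/ω)·sinh(ωT) ⇒ p·(1 − cosh) = x(T) − x₀·cosh − (ẋ₀/ω)·sinh
numerator   = -0.0761 − (0.1633)·2.113471 − (0.2088/4.2861)·1.861924 = -0.511935
denominator = 1 − 2.113471 = -1.113471
p = -0.511935 / -1.113471 = 0.4598

p = 0.4598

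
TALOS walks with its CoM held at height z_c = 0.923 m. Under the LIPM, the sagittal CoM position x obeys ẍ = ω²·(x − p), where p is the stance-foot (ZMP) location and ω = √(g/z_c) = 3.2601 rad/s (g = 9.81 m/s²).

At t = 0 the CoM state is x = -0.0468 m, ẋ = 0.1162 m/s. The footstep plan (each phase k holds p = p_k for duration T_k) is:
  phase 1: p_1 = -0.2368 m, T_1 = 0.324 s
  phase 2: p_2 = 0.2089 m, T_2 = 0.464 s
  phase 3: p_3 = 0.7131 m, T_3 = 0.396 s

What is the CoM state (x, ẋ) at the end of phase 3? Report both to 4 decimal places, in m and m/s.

x = 1.3918, ẋ = 2.7422

phase 1: p=-0.2368, T=0.324, ωT=1.056272, cosh=1.611691, sinh=1.263941; start (x,ẋ)=(-0.046800, 0.116200) → end (x,ẋ)=(0.114472, 0.970188)
phase 2: p=0.2089, T=0.464, ωT=1.512686, cosh=2.379613, sinh=2.159295; start (x,ẋ)=(0.114472, 0.970188) → end (x,ẋ)=(0.626792, 1.643943)
phase 3: p=0.7131, T=0.396, ωT=1.291000, cosh=1.955708, sinh=1.680712; start (x,ẋ)=(0.626792, 1.643943) → end (x,ẋ)=(1.391825, 2.742166)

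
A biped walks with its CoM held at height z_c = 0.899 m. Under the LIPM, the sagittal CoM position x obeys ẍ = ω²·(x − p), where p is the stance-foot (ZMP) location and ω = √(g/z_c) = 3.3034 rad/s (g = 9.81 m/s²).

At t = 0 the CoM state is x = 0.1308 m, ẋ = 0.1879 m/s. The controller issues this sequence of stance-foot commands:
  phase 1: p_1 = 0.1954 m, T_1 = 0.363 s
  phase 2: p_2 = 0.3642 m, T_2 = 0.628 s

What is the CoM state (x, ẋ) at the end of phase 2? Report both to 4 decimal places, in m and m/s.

x = -0.4225, ẋ = -2.5136

phase 1: p=0.1954, T=0.363, ωT=1.199134, cosh=1.809349, sinh=1.507894; start (x,ẋ)=(0.130800, 0.187900) → end (x,ẋ)=(0.164286, 0.018193)
phase 2: p=0.3642, T=0.628, ωT=2.074535, cosh=4.043230, sinh=3.917615; start (x,ẋ)=(0.164286, 0.018193) → end (x,ẋ)=(-0.422522, -2.513617)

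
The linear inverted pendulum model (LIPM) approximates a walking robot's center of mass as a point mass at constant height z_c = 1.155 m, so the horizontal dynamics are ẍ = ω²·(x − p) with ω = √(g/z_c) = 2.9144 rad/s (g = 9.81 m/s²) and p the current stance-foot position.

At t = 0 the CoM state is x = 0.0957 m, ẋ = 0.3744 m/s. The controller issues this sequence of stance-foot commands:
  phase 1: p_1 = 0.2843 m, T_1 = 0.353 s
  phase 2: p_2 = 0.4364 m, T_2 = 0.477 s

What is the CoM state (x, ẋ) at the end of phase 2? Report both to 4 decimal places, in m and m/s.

x = -0.2398, ẋ = -1.7781

phase 1: p=0.2843, T=0.353, ωT=1.028783, cosh=1.577551, sinh=1.220109; start (x,ẋ)=(0.095700, 0.374400) → end (x,ẋ)=(0.143516, -0.080005)
phase 2: p=0.4364, T=0.477, ωT=1.390169, cosh=2.132281, sinh=1.883247; start (x,ẋ)=(0.143516, -0.080005) → end (x,ẋ)=(-0.239809, -1.778098)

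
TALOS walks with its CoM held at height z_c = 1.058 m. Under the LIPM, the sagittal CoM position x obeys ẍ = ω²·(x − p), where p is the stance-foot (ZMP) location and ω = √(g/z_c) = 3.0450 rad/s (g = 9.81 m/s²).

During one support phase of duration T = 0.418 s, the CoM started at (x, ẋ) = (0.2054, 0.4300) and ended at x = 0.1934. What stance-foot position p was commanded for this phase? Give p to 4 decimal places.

ωT = 3.0450·0.418 = 1.272810; cosh(ωT) = 1.925458, sinh(ωT) = 1.645415
x(T) = p + (x₀−p)·cosh(ωT) + (ẋ₀/ω)·sinh(ωT) ⇒ p·(1 − cosh) = x(T) − x₀·cosh − (ẋ₀/ω)·sinh
numerator   = 0.1934 − (0.2054)·1.925458 − (0.4300/3.0450)·1.645415 = -0.434446
denominator = 1 − 1.925458 = -0.925458
p = -0.434446 / -0.925458 = 0.4694

p = 0.4694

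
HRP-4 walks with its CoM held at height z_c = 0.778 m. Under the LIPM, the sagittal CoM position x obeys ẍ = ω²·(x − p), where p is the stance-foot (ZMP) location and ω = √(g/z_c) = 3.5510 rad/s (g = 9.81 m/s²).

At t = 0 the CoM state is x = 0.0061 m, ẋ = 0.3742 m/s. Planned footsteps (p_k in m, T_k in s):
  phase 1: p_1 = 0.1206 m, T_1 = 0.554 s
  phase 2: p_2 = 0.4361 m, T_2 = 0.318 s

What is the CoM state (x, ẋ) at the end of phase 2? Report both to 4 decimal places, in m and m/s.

phase 1: p=0.1206, T=0.554, ωT=1.967254, cosh=3.645427, sinh=3.505586; start (x,ẋ)=(0.006100, 0.374200) → end (x,ẋ)=(0.072613, -0.061216)
phase 2: p=0.4361, T=0.318, ωT=1.129218, cosh=1.708261, sinh=1.384975; start (x,ẋ)=(0.072613, -0.061216) → end (x,ẋ)=(-0.208706, -1.892219)

x = -0.2087, ẋ = -1.8922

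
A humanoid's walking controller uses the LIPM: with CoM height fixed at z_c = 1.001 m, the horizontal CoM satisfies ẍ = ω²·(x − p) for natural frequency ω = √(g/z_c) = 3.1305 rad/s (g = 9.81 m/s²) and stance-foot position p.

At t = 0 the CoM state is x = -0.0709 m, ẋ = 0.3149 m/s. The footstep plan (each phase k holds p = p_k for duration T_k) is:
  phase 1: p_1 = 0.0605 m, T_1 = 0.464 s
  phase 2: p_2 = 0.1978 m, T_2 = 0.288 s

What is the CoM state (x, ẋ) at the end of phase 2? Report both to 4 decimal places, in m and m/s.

phase 1: p=0.0605, T=0.464, ωT=1.452552, cosh=2.253990, sinh=2.020018; start (x,ẋ)=(-0.070900, 0.314900) → end (x,ẋ)=(-0.032479, -0.121148)
phase 2: p=0.1978, T=0.288, ωT=0.901584, cosh=1.434714, sinh=1.028788; start (x,ẋ)=(-0.032479, -0.121148) → end (x,ẋ)=(-0.172398, -0.915454)

x = -0.1724, ẋ = -0.9155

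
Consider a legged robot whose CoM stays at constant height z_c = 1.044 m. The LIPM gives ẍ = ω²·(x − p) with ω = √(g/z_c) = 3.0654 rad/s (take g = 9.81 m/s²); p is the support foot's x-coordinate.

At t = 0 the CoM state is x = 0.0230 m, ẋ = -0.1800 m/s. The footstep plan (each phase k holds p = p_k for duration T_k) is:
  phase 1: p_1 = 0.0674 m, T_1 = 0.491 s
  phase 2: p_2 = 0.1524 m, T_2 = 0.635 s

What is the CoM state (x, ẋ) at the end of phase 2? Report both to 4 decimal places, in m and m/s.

x = -1.7780, ẋ = -5.8815

phase 1: p=0.0674, T=0.491, ωT=1.505111, cosh=2.363324, sinh=2.141331; start (x,ẋ)=(0.023000, -0.180000) → end (x,ẋ)=(-0.163270, -0.716842)
phase 2: p=0.1524, T=0.635, ωT=1.946529, cosh=3.573551, sinh=3.430782; start (x,ẋ)=(-0.163270, -0.716842) → end (x,ẋ)=(-1.777950, -5.881487)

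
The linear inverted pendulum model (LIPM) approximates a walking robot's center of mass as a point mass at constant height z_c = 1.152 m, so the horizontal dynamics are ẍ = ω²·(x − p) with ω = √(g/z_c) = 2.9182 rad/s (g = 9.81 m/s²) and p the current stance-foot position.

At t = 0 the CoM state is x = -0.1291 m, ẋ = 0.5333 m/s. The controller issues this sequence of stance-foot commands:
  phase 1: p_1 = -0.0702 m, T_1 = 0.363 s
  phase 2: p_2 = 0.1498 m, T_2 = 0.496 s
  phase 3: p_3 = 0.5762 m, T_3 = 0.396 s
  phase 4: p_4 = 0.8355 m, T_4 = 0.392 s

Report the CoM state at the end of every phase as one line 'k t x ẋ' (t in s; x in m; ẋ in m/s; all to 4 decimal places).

phase 1: p=-0.0702, T=0.363, ωT=1.059307, cosh=1.615533, sinh=1.268837; start (x,ẋ)=(-0.129100, 0.533300) → end (x,ẋ)=(0.066525, 0.643474)
phase 2: p=0.1498, T=0.496, ωT=1.447427, cosh=2.243668, sinh=2.008493; start (x,ẋ)=(0.066525, 0.643474) → end (x,ẋ)=(0.405838, 0.955649)
phase 3: p=0.5762, T=0.396, ωT=1.155607, cosh=1.745409, sinh=1.430542; start (x,ẋ)=(0.405838, 0.955649) → end (x,ẋ)=(0.747320, 0.956801)
phase 4: p=0.8355, T=0.392, ωT=1.143934, cosh=1.728829, sinh=1.410266; start (x,ẋ)=(0.747320, 0.956801) → end (x,ẋ)=(1.145442, 1.291248)

1 0.3630 0.0665 0.6435
2 0.8590 0.4058 0.9556
3 1.2550 0.7473 0.9568
4 1.6470 1.1454 1.2912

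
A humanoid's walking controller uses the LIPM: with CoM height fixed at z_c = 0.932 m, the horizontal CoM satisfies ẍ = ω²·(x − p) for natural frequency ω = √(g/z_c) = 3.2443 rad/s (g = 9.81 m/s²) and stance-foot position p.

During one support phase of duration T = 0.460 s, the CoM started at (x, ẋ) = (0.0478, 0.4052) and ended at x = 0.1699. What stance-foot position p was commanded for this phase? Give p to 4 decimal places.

p = 0.1538

ωT = 3.2443·0.460 = 1.492378; cosh(ωT) = 2.336248, sinh(ωT) = 2.111411
x(T) = p + (x₀−p)·cosh(ωT) + (ẋ₀/ω)·sinh(ωT) ⇒ p·(1 − cosh) = x(T) − x₀·cosh − (ẋ₀/ω)·sinh
numerator   = 0.1699 − (0.0478)·2.336248 − (0.4052/3.2443)·2.111411 = -0.205479
denominator = 1 − 2.336248 = -1.336248
p = -0.205479 / -1.336248 = 0.1538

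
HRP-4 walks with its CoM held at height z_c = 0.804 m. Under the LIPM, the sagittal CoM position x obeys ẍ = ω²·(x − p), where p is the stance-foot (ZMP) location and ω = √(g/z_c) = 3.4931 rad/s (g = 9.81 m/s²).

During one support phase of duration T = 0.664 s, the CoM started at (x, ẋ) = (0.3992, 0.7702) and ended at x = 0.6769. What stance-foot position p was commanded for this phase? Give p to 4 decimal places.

p = 0.6006

ωT = 3.4931·0.664 = 2.319418; cosh(ωT) = 5.134044, sinh(ωT) = 5.035714
x(T) = p + (x₀−p)·cosh(ωT) + (ẋ₀/ω)·sinh(ωT) ⇒ p·(1 − cosh) = x(T) − x₀·cosh − (ẋ₀/ω)·sinh
numerator   = 0.6769 − (0.3992)·5.134044 − (0.7702/3.4931)·5.035714 = -2.482944
denominator = 1 − 5.134044 = -4.134044
p = -2.482944 / -4.134044 = 0.6006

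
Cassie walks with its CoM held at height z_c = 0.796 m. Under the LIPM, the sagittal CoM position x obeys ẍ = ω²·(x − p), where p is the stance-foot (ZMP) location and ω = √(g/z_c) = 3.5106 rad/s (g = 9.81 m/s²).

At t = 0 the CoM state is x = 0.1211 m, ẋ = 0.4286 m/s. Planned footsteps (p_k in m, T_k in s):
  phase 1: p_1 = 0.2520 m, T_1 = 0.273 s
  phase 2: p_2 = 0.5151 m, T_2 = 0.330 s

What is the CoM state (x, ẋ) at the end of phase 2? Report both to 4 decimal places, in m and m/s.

x = 0.0030, ẋ = -1.4010

phase 1: p=0.2520, T=0.273, ωT=0.958394, cosh=1.495507, sinh=1.111998; start (x,ẋ)=(0.121100, 0.428600) → end (x,ẋ)=(0.191999, 0.129969)
phase 2: p=0.5151, T=0.330, ωT=1.158498, cosh=1.749551, sinh=1.435594; start (x,ẋ)=(0.191999, 0.129969) → end (x,ẋ)=(0.002967, -1.400975)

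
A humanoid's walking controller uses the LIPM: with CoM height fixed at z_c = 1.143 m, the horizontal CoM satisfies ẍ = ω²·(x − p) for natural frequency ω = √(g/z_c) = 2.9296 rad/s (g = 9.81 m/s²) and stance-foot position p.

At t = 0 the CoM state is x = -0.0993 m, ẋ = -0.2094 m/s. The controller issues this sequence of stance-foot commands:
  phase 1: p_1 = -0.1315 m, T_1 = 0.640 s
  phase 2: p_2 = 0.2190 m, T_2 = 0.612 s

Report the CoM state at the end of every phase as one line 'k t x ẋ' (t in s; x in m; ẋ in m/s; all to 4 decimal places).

phase 1: p=-0.1315, T=0.640, ωT=1.874944, cosh=3.336909, sinh=3.183545; start (x,ẋ)=(-0.099300, -0.209400) → end (x,ẋ)=(-0.251603, -0.398435)
phase 2: p=0.2190, T=0.612, ωT=1.792915, cosh=3.086706, sinh=2.920232; start (x,ẋ)=(-0.251603, -0.398435) → end (x,ẋ)=(-1.630774, -5.255912)

1 0.6400 -0.2516 -0.3984
2 1.2520 -1.6308 -5.2559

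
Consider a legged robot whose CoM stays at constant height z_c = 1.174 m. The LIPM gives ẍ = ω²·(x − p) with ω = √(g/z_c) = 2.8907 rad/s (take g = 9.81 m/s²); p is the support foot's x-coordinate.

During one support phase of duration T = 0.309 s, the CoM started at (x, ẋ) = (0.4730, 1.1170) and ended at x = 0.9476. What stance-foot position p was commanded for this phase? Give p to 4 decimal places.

p = 0.2813

ωT = 2.8907·0.309 = 0.893226; cosh(ωT) = 1.426166, sinh(ωT) = 1.016833
x(T) = p + (x₀−p)·cosh(ωT) + (ẋ₀/ω)·sinh(ωT) ⇒ p·(1 − cosh) = x(T) − x₀·cosh − (ẋ₀/ω)·sinh
numerator   = 0.9476 − (0.4730)·1.426166 − (1.1170/2.8907)·1.016833 = -0.119892
denominator = 1 − 1.426166 = -0.426166
p = -0.119892 / -0.426166 = 0.2813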